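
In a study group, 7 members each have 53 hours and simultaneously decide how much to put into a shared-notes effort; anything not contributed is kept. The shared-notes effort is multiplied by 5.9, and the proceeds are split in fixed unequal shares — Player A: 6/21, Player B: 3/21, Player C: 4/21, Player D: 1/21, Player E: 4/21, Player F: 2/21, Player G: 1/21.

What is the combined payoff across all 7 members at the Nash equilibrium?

1150.10 hours

For player j, contributing a unit is worthwhile iff 5.9 × (j's share) ≥ 1, i.e. iff j's share is at least 0.1695.
The shares above 0.1695 belong to Player A, Player C and Player E, contributing 53 each; the remaining 4 contribute 0. Total contributed: 159.
The shared-notes effort pays out 5.9 × 159 = 938.10 in total (split across the unequal shares, but the aggregate is all that matters for the group sum).
The 4 free-riders keep 53 each, adding 212. Group total = 212 + 938.10 = 1150.10.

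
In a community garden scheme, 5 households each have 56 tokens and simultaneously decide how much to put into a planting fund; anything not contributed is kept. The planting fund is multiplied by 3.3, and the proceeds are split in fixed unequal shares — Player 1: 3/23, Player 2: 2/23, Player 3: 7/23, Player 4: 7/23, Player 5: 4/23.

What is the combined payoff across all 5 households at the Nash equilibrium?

A player with share s gets back 3.3·s per unit contributed, so full contribution is dominant for anyone with s > 1/3.3 = 0.3030 and zero contribution is dominant for anyone below.
The shares above 0.3030 belong to Player 3 and Player 4, contributing 56 each; the remaining 3 contribute 0. Total contributed: 112.
The planting fund pays out 3.3 × 112 = 369.60 in total (split across the unequal shares, but the aggregate is all that matters for the group sum).
The 3 free-riders keep 56 each, adding 168. Group total = 168 + 369.60 = 537.60.

537.60 tokens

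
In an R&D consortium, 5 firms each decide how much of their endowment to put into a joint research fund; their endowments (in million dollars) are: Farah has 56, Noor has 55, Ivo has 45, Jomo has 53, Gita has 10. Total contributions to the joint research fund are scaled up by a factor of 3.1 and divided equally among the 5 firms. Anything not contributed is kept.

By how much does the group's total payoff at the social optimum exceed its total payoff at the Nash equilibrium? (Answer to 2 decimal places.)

The private return per contributed unit is 3.1/5 = 0.6200 < 1 for every player regardless of endowment, so the Nash equilibrium is zero contribution and the group total is Σ E_j = 56 + 55 + 45 + 53 + 10 = 219.
Each contributed unit returns 3.100 to the group, so the social optimum is full contribution by everyone: group total = 3.100 × 219 = 678.90.
Efficiency loss = (3.100 − 1) × 219 = 459.90.

459.90 million dollars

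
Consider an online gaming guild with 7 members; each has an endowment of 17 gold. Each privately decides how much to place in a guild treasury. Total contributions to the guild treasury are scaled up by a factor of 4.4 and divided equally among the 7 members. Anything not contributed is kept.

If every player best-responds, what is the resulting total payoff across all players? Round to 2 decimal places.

Each contributed unit returns 4.4/7 = 0.6286 to its contributor — below 1 — so contributing 0 is dominant for every player. At the Nash equilibrium everyone keeps their 17, and the group total is 7 × 17 = 119.

119.00 gold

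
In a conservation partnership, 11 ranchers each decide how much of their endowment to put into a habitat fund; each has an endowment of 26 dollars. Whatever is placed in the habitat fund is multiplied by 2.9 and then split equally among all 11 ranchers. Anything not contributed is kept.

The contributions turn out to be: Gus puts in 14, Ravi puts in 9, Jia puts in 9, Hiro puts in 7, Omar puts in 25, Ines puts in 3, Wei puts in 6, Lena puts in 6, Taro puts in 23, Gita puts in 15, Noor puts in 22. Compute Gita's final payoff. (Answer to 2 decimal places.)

Total contributed: 14 + 9 + 9 + 7 + 25 + 3 + 6 + 6 + 23 + 15 + 22 = 139.
Each receives 2.9 × 139 / 11 = 36.65 from the habitat fund.
Gita keeps 26 − 15 = 11, so Gita's payoff is 11 + 36.65 = 47.65.

47.65 dollars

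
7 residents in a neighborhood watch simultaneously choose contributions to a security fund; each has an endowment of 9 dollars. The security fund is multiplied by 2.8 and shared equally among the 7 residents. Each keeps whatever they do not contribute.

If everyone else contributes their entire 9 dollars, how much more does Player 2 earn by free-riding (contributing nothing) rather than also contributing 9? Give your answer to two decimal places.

Switching from a contribution of 9 to 0 lets Player 2 keep an extra 9 dollars, but lowers the security fund by 9, which costs Player 2 their own share of that drop: 2.8/7 × 9 = 3.60.
Net gain = 9 − 3.60 = 5.40. The private return per contributed unit (0.4000) is below 1, so free-riding is indeed the best response regardless of what the others do.

5.40 dollars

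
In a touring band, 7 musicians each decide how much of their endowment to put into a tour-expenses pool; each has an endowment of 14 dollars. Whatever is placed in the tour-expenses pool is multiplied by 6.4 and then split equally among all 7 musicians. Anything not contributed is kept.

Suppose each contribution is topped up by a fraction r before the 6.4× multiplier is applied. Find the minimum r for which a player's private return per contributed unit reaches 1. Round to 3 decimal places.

0.094

With matching at rate r, one contributed unit becomes (1 + r) in the tour-expenses pool and returns 6.4 × (1 + r) / 7 to the contributor.
Setting this equal to 1: 1 + r = 7/6.4 = 1.0938.
So the minimum matching rate is r = 1.0938 − 1 = 0.094.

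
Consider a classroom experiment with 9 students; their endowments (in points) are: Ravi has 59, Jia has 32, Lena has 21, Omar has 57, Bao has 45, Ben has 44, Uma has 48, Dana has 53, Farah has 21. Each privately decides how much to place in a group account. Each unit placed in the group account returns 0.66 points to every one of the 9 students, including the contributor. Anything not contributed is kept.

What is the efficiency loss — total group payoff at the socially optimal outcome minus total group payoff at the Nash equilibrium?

1877.20 points

The private return per contributed unit is 0.66 < 1 for everyone, so the Nash equilibrium is zero contribution and the group total is Σ E_j = 59 + 32 + 21 + 57 + 45 + 44 + 48 + 53 + 21 = 380.
Each contributed unit returns 5.940 to the group, so the social optimum is full contribution by everyone: group total = 5.940 × 380 = 2257.20.
Efficiency loss = (5.940 − 1) × 380 = 1877.20.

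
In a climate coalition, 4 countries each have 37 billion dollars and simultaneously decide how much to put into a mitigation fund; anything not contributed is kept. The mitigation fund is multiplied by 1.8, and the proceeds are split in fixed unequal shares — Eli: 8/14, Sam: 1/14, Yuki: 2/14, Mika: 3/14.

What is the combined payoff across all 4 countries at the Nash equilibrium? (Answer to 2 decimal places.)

For player j, contributing a unit is worthwhile iff 1.8 × (j's share) ≥ 1, i.e. iff j's share is at least 0.5556.
The only share above 0.5556 is Eli's 8/14, contributing 37; the remaining 3 contribute 0. Total contributed: 37.
The mitigation fund pays out 1.8 × 37 = 66.60 in total (split across the unequal shares, but the aggregate is all that matters for the group sum).
The 3 free-riders keep 37 each, adding 111. Group total = 111 + 66.60 = 177.60.

177.60 billion dollars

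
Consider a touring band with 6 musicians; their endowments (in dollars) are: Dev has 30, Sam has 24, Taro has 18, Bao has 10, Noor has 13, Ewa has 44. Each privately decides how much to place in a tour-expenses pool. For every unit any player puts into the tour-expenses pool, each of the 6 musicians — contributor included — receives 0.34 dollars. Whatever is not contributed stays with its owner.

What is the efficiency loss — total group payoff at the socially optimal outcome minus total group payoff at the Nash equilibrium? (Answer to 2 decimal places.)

144.56 dollars

The private return per contributed unit is 0.34 < 1 for everyone, so the Nash equilibrium is zero contribution and the group total is Σ E_j = 30 + 24 + 18 + 10 + 13 + 44 = 139.
Each contributed unit returns 2.040 to the group, so the social optimum is full contribution by everyone: group total = 2.040 × 139 = 283.56.
Efficiency loss = (2.040 − 1) × 139 = 144.56.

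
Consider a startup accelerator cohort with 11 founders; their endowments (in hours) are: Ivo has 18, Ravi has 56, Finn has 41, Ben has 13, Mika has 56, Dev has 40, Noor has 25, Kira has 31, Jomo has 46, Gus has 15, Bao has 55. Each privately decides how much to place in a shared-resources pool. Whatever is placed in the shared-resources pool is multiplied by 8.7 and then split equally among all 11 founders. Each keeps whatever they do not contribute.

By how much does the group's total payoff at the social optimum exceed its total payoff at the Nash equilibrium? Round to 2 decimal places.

The private return per contributed unit is 8.7/11 = 0.7909 < 1 for every player regardless of endowment, so the Nash equilibrium is zero contribution and the group total is Σ E_j = 18 + 56 + 41 + 13 + 56 + 40 + 25 + 31 + 46 + 15 + 55 = 396.
Each contributed unit returns 8.700 to the group, so the social optimum is full contribution by everyone: group total = 8.700 × 396 = 3445.20.
Efficiency loss = (8.700 − 1) × 396 = 3049.20.

3049.20 hours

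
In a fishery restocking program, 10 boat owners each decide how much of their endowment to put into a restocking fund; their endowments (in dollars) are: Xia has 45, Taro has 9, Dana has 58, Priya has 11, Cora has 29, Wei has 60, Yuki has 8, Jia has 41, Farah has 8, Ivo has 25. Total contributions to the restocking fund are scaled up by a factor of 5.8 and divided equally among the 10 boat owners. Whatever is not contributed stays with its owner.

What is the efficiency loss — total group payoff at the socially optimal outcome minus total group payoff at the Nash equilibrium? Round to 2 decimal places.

The private return per contributed unit is 5.8/10 = 0.5800 < 1 for every player regardless of endowment, so the Nash equilibrium is zero contribution and the group total is Σ E_j = 45 + 9 + 58 + 11 + 29 + 60 + 8 + 41 + 8 + 25 = 294.
Each contributed unit returns 5.800 to the group, so the social optimum is full contribution by everyone: group total = 5.800 × 294 = 1705.20.
Efficiency loss = (5.800 − 1) × 294 = 1411.20.

1411.20 dollars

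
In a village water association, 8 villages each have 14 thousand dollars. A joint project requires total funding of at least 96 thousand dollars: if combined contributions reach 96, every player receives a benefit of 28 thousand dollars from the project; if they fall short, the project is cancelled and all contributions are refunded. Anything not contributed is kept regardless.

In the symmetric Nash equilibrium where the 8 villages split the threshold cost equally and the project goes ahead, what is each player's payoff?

Equal share of the threshold: 96/8 = 12.
At this profile no one gains by cutting their contribution: any cut drops the total below 96, the project is cancelled, contributions are refunded, and the deviator ends with 14, which is less than 14 − 12 + 28 = 30. Contributing more than 12 just wastes the excess. So contributing exactly 12 is a best response.
Each player's payoff: 14 − 12 + 28 = 30.

30 thousand dollars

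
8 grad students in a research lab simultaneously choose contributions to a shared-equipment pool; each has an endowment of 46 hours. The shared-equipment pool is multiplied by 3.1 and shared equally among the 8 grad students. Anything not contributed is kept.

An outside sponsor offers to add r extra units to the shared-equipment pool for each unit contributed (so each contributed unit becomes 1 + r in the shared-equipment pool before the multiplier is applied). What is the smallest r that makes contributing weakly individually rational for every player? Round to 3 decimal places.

1.581

With matching at rate r, one contributed unit becomes (1 + r) in the shared-equipment pool and returns 3.1 × (1 + r) / 8 to the contributor.
Setting this equal to 1: 1 + r = 8/3.1 = 2.5806.
So the minimum matching rate is r = 2.5806 − 1 = 1.581.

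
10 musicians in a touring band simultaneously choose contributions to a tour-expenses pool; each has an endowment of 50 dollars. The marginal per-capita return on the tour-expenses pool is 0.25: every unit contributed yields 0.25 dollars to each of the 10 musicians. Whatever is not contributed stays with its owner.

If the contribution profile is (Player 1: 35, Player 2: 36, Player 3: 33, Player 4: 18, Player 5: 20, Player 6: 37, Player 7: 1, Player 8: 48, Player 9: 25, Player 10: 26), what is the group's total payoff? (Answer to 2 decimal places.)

918.50 dollars

Total contributed: 35 + 36 + 33 + 18 + 20 + 37 + 1 + 48 + 25 + 26 = 279; total kept: 10 × 50 − 279 = 221.
The tour-expenses pool pays out 0.25 × 10 × 279 = 697.50 in aggregate.
Group total = 221 + 697.50 = 918.50.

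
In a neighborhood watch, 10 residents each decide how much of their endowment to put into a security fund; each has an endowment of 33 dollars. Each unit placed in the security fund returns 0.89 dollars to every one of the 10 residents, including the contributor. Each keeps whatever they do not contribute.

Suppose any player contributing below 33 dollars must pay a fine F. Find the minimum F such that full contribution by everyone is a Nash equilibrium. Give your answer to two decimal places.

Given the others contribute fully, the best deviation is to contribute 0 (any partial contribution still incurs the fine and gives up units whose private return 0.89 is below 1).
Deviating from 33 to 0 saves 33 dollars but forfeits the deviator's share of the drop in the security fund: 0.89 × 33 = 29.37.
So the deviation gain is 33 − 29.37 = 3.63, and the fine must be at least 3.63 dollars to wipe it out.

3.63 dollars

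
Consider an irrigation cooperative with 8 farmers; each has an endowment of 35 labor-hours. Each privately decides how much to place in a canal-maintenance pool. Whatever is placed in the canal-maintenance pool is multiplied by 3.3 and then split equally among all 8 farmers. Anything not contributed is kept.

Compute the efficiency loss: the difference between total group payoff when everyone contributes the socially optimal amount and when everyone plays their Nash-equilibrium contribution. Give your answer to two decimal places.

Each contributed unit returns 3.3/8 = 0.4125 to its contributor — below 1 — so contributing 0 is dominant for every player. At the Nash equilibrium everyone keeps their 35, and the group total is 8 × 35 = 280.
Each contributed unit returns 3.300 to the group as a whole (0.4125 to each of 8 players), which exceeds 1, so the social optimum is full contribution: group total = 3.300 × 280 = 924.00.
Efficiency loss = 924.00 − 280 = 644.00.

644.00 labor-hours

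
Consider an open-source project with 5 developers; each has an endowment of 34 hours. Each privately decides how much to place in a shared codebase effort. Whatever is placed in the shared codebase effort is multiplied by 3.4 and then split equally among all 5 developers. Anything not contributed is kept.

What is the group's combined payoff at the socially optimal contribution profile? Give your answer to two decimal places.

578.00 hours

Each contributed unit returns 3.400 to the group as a whole (0.6800 to each of 5 players), which exceeds 1, so the social optimum is full contribution: group total = 3.400 × 170 = 578.00.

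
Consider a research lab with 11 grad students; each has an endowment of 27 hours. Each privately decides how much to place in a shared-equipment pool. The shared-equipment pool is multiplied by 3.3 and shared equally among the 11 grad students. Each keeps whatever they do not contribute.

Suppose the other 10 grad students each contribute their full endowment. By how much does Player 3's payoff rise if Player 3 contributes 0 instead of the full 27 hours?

18.90 hours

Switching from a contribution of 27 to 0 lets Player 3 keep an extra 27 hours, but lowers the shared-equipment pool by 27, which costs Player 3 their own share of that drop: 3.3/11 × 27 = 8.10.
Net gain = 27 − 8.10 = 18.90. The private return per contributed unit (0.3000) is below 1, so free-riding is indeed the best response regardless of what the others do.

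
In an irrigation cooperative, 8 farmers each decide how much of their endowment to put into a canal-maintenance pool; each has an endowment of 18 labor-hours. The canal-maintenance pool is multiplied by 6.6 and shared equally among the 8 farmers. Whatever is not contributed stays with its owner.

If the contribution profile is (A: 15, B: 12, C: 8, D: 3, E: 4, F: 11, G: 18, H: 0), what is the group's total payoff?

541.60 labor-hours

Total contributed: 15 + 12 + 8 + 3 + 4 + 11 + 18 + 0 = 71; total kept: 8 × 18 − 71 = 73.
The canal-maintenance pool pays out 6.6 × 71 = 468.60 in aggregate.
Group total = 73 + 468.60 = 541.60.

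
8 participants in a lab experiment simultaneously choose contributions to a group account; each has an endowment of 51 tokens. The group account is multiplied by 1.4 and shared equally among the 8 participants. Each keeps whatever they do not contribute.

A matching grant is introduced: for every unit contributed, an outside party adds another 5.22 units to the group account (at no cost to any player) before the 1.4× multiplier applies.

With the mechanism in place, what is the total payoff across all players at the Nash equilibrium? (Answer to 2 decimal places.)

3552.86 tokens

Under the mechanism each unit contributed yields 1.4 × 6.22 / 8 = 1.0885 back to its contributor per unit of net cost, which exceeds 1, making full contribution the dominant choice for everyone.
So the Nash equilibrium is full contribution by all 8; the group earns 1.4 × 6.22 × 408 = 3552.86.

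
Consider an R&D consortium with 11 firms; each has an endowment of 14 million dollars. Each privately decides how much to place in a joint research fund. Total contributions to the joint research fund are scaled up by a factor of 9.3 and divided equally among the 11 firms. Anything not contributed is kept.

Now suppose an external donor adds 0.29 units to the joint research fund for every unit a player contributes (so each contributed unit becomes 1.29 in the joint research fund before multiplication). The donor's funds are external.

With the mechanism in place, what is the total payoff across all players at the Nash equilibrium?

1847.54 million dollars

With the mechanism, a contributed unit returns 9.3 × 1.29 / 11 = 1.0906 per unit of net cost to the contributor — now above 1 — so contributing fully is weakly dominant for every player.
At the Nash equilibrium everyone contributes 14. Group total payoff = 9.3 × 1.29 × 154 = 1847.54.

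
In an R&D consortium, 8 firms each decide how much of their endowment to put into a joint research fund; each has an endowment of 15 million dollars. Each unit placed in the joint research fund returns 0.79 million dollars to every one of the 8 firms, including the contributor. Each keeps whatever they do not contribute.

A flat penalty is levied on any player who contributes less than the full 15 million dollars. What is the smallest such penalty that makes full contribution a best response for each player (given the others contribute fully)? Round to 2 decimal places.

3.15 million dollars

Given the others contribute fully, the best deviation is to contribute 0 (any partial contribution still incurs the fine and gives up units whose private return 0.79 is below 1).
Deviating from 15 to 0 saves 15 million dollars but forfeits the deviator's share of the drop in the joint research fund: 0.79 × 15 = 11.85.
So the deviation gain is 15 − 11.85 = 3.15, and the fine must be at least 3.15 million dollars to wipe it out.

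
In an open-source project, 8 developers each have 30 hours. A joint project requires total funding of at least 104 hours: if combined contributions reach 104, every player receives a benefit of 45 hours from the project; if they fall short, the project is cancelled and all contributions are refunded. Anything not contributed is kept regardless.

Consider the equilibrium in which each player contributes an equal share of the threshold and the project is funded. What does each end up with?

Equal share of the threshold: 104/8 = 13.
At this profile no one gains by cutting their contribution: any cut drops the total below 104, the project is cancelled, contributions are refunded, and the deviator ends with 30, which is less than 30 − 13 + 45 = 62. Contributing more than 13 just wastes the excess. So contributing exactly 13 is a best response.
Each player's payoff: 30 − 13 + 45 = 62.

62 hours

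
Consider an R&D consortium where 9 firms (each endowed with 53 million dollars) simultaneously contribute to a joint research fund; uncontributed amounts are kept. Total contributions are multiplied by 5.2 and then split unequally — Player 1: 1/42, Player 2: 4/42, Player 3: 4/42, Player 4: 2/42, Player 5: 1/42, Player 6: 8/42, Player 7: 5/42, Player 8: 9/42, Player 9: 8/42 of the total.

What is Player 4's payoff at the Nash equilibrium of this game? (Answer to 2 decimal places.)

66.12 million dollars

For player j, contributing a unit is worthwhile iff 5.2 × (j's share) ≥ 1, i.e. iff j's share is at least 0.1923.
The only share above 0.1923 is Player 8's 9/42, contributing 53; the remaining 8 contribute 0. Total contributed: 53.
Player 4 keeps 53 and receives 5.2 × 53 × 2/42 = 13.12 from the joint research fund, for a payoff of 66.12.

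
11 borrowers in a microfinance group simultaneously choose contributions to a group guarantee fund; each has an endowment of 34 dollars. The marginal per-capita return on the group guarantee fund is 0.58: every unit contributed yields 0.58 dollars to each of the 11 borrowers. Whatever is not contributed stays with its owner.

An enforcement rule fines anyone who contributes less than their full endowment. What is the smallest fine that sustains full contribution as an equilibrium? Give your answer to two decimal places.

14.28 dollars

Given the others contribute fully, the best deviation is to contribute 0 (any partial contribution still incurs the fine and gives up units whose private return 0.58 is below 1).
Deviating from 34 to 0 saves 34 dollars but forfeits the deviator's share of the drop in the group guarantee fund: 0.58 × 34 = 19.72.
So the deviation gain is 34 − 19.72 = 14.28, and the fine must be at least 14.28 dollars to wipe it out.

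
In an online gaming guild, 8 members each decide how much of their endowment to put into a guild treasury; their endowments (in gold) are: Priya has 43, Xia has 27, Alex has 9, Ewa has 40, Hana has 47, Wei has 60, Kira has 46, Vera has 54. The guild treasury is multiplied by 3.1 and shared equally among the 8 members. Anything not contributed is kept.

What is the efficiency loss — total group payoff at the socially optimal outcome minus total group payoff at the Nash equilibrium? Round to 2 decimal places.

684.60 gold

The private return per contributed unit is 3.1/8 = 0.3875 < 1 for every player regardless of endowment, so the Nash equilibrium is zero contribution and the group total is Σ E_j = 43 + 27 + 9 + 40 + 47 + 60 + 46 + 54 = 326.
Each contributed unit returns 3.100 to the group, so the social optimum is full contribution by everyone: group total = 3.100 × 326 = 1010.60.
Efficiency loss = (3.100 − 1) × 326 = 684.60.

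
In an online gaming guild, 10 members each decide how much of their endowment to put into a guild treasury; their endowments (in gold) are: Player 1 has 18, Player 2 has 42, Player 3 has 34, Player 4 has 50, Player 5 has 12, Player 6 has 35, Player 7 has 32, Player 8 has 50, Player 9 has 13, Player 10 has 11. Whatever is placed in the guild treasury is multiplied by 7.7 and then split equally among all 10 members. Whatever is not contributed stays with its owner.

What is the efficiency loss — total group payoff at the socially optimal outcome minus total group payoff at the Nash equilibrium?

1989.90 gold

The private return per contributed unit is 7.7/10 = 0.7700 < 1 for every player regardless of endowment, so the Nash equilibrium is zero contribution and the group total is Σ E_j = 18 + 42 + 34 + 50 + 12 + 35 + 32 + 50 + 13 + 11 = 297.
Each contributed unit returns 7.700 to the group, so the social optimum is full contribution by everyone: group total = 7.700 × 297 = 2286.90.
Efficiency loss = (7.700 − 1) × 297 = 1989.90.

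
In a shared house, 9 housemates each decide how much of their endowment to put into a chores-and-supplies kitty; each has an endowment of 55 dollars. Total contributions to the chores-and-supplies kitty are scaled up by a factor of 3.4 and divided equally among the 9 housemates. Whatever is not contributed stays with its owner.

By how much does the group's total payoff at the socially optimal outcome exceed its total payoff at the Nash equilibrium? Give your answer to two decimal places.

Each contributed unit returns 3.4/9 = 0.3778 to its contributor — below 1 — so contributing 0 is dominant for every player. At the Nash equilibrium everyone keeps their 55, and the group total is 9 × 55 = 495.
Each contributed unit returns 3.400 to the group as a whole (0.3778 to each of 9 players), which exceeds 1, so the social optimum is full contribution: group total = 3.400 × 495 = 1683.00.
Efficiency loss = 1683.00 − 495 = 1188.00.

1188.00 dollars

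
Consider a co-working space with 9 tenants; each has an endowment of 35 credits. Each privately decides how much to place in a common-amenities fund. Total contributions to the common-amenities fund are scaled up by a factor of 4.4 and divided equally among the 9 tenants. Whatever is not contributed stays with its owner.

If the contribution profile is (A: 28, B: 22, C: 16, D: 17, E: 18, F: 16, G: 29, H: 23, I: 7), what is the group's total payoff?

Total contributed: 28 + 22 + 16 + 17 + 18 + 16 + 29 + 23 + 7 = 176; total kept: 9 × 35 − 176 = 139.
The common-amenities fund pays out 4.4 × 176 = 774.40 in aggregate.
Group total = 139 + 774.40 = 913.40.

913.40 credits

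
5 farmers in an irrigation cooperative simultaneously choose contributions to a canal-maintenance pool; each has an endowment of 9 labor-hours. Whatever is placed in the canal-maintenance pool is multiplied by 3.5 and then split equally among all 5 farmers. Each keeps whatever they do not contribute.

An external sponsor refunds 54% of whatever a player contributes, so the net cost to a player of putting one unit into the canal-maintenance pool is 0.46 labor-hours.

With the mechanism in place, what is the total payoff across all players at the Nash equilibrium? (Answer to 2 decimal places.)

181.80 labor-hours

Under the mechanism each unit contributed yields (3.5/5) / 0.46 = 1.5217 back to its contributor per unit of net cost, which exceeds 1, making full contribution the dominant choice for everyone.
At the Nash equilibrium everyone contributes 9. Group total payoff = 5 × (9 × 0.54 + 3.5 × 9) = 181.80.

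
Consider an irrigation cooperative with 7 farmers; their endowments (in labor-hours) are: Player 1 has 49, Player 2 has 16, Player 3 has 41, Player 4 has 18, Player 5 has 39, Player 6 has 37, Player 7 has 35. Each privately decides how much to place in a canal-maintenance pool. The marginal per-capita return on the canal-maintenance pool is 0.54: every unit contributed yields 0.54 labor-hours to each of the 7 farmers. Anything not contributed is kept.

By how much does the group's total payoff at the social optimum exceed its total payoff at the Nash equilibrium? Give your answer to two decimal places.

The private return per contributed unit is 0.54 < 1 for everyone, so the Nash equilibrium is zero contribution and the group total is Σ E_j = 49 + 16 + 41 + 18 + 39 + 37 + 35 = 235.
Each contributed unit returns 3.780 to the group, so the social optimum is full contribution by everyone: group total = 3.780 × 235 = 888.30.
Efficiency loss = (3.780 − 1) × 235 = 653.30.

653.30 labor-hours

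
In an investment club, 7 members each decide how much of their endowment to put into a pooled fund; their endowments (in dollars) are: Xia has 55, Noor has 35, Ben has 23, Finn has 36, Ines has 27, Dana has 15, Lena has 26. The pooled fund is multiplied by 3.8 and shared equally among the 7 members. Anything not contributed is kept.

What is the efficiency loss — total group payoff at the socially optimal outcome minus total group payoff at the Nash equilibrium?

The private return per contributed unit is 3.8/7 = 0.5429 < 1 for every player regardless of endowment, so the Nash equilibrium is zero contribution and the group total is Σ E_j = 55 + 35 + 23 + 36 + 27 + 15 + 26 = 217.
Each contributed unit returns 3.800 to the group, so the social optimum is full contribution by everyone: group total = 3.800 × 217 = 824.60.
Efficiency loss = (3.800 − 1) × 217 = 607.60.

607.60 dollars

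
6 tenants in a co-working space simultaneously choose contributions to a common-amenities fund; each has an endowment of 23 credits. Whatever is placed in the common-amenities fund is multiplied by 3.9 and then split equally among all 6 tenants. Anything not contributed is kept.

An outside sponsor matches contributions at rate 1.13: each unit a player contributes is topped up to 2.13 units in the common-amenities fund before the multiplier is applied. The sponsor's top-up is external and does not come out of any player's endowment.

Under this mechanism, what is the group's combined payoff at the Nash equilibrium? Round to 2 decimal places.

1146.37 credits

The effective private return per unit is now 3.9 × 2.13 / 6 = 1.3845 > 1, so every player's dominant strategy flips to full contribution.
So the Nash equilibrium is full contribution by all 6; the group earns 3.9 × 2.13 × 138 = 1146.37.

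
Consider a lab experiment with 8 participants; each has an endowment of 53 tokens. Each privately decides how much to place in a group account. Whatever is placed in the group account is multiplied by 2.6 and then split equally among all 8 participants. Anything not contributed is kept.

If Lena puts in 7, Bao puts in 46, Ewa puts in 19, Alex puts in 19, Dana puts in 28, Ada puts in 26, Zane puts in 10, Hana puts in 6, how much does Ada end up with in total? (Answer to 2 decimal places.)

79.33 tokens

Total contributed: 7 + 46 + 19 + 19 + 28 + 26 + 10 + 6 = 161.
Each receives 2.6 × 161 / 8 = 52.33 from the group account.
Ada keeps 53 − 26 = 27, so Ada's payoff is 27 + 52.33 = 79.33.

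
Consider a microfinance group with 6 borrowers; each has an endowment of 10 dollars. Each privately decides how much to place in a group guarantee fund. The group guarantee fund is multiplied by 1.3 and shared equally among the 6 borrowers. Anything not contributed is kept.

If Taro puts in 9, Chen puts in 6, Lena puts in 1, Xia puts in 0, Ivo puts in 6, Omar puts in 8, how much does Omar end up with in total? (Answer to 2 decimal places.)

Total contributed: 9 + 6 + 1 + 0 + 6 + 8 = 30.
Each receives 1.3 × 30 / 6 = 6.50 from the group guarantee fund.
Omar keeps 10 − 8 = 2, so Omar's payoff is 2 + 6.50 = 8.50.

8.50 dollars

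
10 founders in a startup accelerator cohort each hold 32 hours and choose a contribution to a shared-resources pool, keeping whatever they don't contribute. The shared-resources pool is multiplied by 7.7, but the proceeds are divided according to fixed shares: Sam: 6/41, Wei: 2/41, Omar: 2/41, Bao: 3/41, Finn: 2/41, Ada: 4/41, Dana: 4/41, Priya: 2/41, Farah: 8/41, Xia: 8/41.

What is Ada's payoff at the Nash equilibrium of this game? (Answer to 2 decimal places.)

Each unit j contributes comes back to j as 7.7 × (j's share), so j prefers to contribute only if that share exceeds 1/7.7 = 0.1299; otherwise keeping the unit dominates.
Sam, Farah and Xia are above the threshold, contributing 32 each; the remaining 7 contribute 0. Total contributed: 96.
Ada keeps 32 and receives 7.7 × 96 × 4/41 = 72.12 from the shared-resources pool, for a payoff of 104.12.

104.12 hours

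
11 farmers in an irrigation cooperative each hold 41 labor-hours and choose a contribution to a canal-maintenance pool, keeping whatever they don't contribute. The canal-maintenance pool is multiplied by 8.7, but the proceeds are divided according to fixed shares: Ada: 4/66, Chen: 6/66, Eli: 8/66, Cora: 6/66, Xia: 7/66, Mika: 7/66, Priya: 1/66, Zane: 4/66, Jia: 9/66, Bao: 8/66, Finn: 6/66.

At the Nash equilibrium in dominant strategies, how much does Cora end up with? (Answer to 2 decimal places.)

138.28 labor-hours

Each unit j contributes comes back to j as 8.7 × (j's share), so j prefers to contribute only if that share exceeds 1/8.7 = 0.1149; otherwise keeping the unit dominates.
Eli, Jia and Bao are above the threshold, contributing 41 each; the remaining 8 contribute 0. Total contributed: 123.
Cora keeps 41 and receives 8.7 × 123 × 6/66 = 97.28 from the canal-maintenance pool, for a payoff of 138.28.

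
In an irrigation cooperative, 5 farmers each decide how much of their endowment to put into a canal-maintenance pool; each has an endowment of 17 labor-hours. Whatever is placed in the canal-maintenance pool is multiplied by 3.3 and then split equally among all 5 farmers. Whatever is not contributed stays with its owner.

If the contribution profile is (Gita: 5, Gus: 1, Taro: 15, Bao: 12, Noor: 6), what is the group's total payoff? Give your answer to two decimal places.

174.70 labor-hours

Total contributed: 5 + 1 + 15 + 12 + 6 = 39; total kept: 5 × 17 − 39 = 46.
The canal-maintenance pool pays out 3.3 × 39 = 128.70 in aggregate.
Group total = 46 + 128.70 = 174.70.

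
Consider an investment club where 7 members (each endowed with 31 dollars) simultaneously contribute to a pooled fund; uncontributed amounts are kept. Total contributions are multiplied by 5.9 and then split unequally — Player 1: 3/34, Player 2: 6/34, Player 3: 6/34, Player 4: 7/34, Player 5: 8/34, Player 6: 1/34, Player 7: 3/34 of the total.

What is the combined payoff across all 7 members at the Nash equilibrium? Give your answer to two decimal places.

Player j's private return per contributed unit is 5.9 × (j's share). Contributing is weakly dominant for j when that share is at least 1/5.9 = 0.1695, and contributing 0 is dominant otherwise.
Player 2, Player 3, Player 4 and Player 5 clear that bar, contributing 31 each; the remaining 3 contribute 0. Total contributed: 124.
The pooled fund pays out 5.9 × 124 = 731.60 in total (split across the unequal shares, but the aggregate is all that matters for the group sum).
The 3 free-riders keep 31 each, adding 93. Group total = 93 + 731.60 = 824.60.

824.60 dollars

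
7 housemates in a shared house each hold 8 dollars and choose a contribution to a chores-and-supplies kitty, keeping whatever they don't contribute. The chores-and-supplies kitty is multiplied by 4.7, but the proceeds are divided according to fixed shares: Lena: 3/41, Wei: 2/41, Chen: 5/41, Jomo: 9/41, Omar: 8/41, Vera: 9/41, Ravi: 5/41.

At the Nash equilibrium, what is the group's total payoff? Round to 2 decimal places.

115.20 dollars

Player j's private return per contributed unit is 4.7 × (j's share). Contributing is weakly dominant for j when that share is at least 1/4.7 = 0.2128, and contributing 0 is dominant otherwise.
The shares above 0.2128 belong to Jomo and Vera, contributing 8 each; the remaining 5 contribute 0. Total contributed: 16.
The chores-and-supplies kitty pays out 4.7 × 16 = 75.20 in total (split across the unequal shares, but the aggregate is all that matters for the group sum).
The 5 free-riders keep 8 each, adding 40. Group total = 40 + 75.20 = 115.20.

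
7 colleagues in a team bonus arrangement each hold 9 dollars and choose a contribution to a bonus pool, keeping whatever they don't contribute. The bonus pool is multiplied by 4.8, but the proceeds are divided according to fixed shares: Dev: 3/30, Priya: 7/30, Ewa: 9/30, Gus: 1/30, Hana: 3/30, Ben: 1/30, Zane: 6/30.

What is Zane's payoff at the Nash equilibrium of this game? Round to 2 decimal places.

26.28 dollars

Player j's private return per contributed unit is 4.8 × (j's share). Contributing is weakly dominant for j when that share is at least 1/4.8 = 0.2083, and contributing 0 is dominant otherwise.
Priya and Ewa clear that bar, contributing 9 each; the remaining 5 contribute 0. Total contributed: 18.
Zane keeps 9 and receives 4.8 × 18 × 6/30 = 17.28 from the bonus pool, for a payoff of 26.28.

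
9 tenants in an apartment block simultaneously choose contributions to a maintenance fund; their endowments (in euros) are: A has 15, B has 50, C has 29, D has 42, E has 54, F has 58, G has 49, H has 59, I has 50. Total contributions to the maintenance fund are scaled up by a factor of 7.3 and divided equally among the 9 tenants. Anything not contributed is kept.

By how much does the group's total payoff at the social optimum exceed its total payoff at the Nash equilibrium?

The private return per contributed unit is 7.3/9 = 0.8111 < 1 for every player regardless of endowment, so the Nash equilibrium is zero contribution and the group total is Σ E_j = 15 + 50 + 29 + 42 + 54 + 58 + 49 + 59 + 50 = 406.
Each contributed unit returns 7.300 to the group, so the social optimum is full contribution by everyone: group total = 7.300 × 406 = 2963.80.
Efficiency loss = (7.300 − 1) × 406 = 2557.80.

2557.80 euros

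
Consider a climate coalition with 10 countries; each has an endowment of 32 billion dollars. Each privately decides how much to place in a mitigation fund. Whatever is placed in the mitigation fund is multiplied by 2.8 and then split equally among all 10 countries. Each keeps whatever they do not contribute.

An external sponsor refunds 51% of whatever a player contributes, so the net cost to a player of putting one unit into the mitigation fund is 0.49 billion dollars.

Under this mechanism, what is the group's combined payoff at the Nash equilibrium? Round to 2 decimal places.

320.00 billion dollars

With the mechanism, a contributed unit returns (2.8/10) / 0.49 = 0.5714 per unit of net cost — still below 1 — so contributing 0 remains dominant for every player.
Everyone keeps their endowment and the group total is 10 × 32 = 320.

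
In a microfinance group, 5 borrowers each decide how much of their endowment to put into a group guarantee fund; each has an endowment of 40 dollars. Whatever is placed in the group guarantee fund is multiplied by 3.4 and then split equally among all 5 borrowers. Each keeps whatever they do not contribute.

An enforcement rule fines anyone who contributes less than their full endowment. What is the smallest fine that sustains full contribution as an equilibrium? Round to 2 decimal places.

12.80 dollars

Given the others contribute fully, the best deviation is to contribute 0 (any partial contribution still incurs the fine and gives up units whose private return 0.6800 is below 1).
Deviating from 40 to 0 saves 40 dollars but forfeits the deviator's share of the drop in the group guarantee fund: 3.4/5 × 40 = 27.20.
So the deviation gain is 40 − 27.20 = 12.80, and the fine must be at least 12.80 dollars to wipe it out.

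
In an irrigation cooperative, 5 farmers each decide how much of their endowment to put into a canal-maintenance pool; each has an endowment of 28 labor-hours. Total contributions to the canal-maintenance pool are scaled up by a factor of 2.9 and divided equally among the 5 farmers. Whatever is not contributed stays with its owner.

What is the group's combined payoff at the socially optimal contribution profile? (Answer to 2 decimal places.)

Each contributed unit returns 2.900 to the group as a whole (0.5800 to each of 5 players), which exceeds 1, so the social optimum is full contribution: group total = 2.900 × 140 = 406.00.

406.00 labor-hours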